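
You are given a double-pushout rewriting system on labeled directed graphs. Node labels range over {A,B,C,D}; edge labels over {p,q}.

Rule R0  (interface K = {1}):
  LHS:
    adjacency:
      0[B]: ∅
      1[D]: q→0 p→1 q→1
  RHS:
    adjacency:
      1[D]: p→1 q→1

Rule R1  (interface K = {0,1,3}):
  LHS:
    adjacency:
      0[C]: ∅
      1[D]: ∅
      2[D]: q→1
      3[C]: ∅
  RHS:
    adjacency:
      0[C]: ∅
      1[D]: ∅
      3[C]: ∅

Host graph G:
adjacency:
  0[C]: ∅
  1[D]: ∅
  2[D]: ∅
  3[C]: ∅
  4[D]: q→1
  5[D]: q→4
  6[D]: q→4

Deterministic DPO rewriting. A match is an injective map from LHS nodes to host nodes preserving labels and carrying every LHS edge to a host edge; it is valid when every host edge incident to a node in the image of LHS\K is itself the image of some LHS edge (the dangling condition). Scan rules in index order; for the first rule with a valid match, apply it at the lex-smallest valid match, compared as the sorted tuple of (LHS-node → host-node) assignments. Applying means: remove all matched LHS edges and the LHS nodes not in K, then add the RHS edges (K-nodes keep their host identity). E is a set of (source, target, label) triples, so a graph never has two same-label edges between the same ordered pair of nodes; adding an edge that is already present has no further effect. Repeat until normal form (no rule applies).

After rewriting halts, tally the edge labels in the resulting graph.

Answer: (no edges)

Rewrite trace:
[0] host  ⇒  7 nodes, 3 edges  {4-q->1 5-q->4 6-q->4}
[1] R1 @ {0↦0, 1↦4, 2↦5, 3↦3}  ⇒  6 nodes, 2 edges  {4-q->1 6-q->4}
[2] R1 @ {0↦0, 1↦4, 2↦6, 3↦3}  ⇒  5 nodes, 1 edges  {4-q->1}
[3] R1 @ {0↦0, 1↦1, 2↦4, 3↦3}  ⇒  4 nodes, 0 edges  {∅}
halt: no rule applies after step 3
NF edges: []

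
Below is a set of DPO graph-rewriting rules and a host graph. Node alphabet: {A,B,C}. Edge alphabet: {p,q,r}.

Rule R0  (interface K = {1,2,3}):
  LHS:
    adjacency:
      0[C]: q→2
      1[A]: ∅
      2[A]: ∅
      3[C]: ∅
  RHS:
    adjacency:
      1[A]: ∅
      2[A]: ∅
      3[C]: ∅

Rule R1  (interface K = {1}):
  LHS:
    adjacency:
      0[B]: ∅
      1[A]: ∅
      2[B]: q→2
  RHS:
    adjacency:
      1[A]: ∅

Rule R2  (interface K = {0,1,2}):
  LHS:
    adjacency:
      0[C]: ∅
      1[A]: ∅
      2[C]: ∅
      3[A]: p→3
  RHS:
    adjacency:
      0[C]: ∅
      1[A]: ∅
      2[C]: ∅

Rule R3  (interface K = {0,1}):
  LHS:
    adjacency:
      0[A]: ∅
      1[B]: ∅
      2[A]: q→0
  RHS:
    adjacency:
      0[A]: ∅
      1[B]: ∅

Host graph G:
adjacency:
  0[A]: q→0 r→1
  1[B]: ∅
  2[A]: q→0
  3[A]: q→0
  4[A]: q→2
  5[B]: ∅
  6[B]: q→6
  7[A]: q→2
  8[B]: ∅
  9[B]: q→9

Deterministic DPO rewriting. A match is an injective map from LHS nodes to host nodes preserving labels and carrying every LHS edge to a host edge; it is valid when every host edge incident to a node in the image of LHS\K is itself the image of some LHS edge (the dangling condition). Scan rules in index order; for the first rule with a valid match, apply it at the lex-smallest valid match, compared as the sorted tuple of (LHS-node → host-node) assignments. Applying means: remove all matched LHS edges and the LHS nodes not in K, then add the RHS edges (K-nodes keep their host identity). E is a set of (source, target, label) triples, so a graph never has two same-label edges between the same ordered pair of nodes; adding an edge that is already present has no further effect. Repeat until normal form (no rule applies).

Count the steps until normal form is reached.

[0] host  ⇒  10 nodes, 8 edges  {0-q->0 0-r->1 2-q->0 3-q->0 4-q->2 6-q->6 7-q->2 9-q->9}
[1] R1 @ {0↦5, 1↦0, 2↦6}  ⇒  8 nodes, 7 edges  {0-q->0 0-r->1 2-q->0 3-q->0 4-q->2 7-q->2 9-q->9}
[2] R1 @ {0↦8, 1↦0, 2↦9}  ⇒  6 nodes, 6 edges  {0-q->0 0-r->1 2-q->0 3-q->0 4-q->2 7-q->2}
[3] R3 @ {0↦0, 1↦1, 2↦3}  ⇒  5 nodes, 5 edges  {0-q->0 0-r->1 2-q->0 4-q->2 7-q->2}
[4] R3 @ {0↦2, 1↦1, 2↦4}  ⇒  4 nodes, 4 edges  {0-q->0 0-r->1 2-q->0 7-q->2}
[5] R3 @ {0↦2, 1↦1, 2↦7}  ⇒  3 nodes, 3 edges  {0-q->0 0-r->1 2-q->0}
[6] R3 @ {0↦0, 1↦1, 2↦2}  ⇒  2 nodes, 2 edges  {0-q->0 0-r->1}
final graph: no rule applies after step 6

Answer: 6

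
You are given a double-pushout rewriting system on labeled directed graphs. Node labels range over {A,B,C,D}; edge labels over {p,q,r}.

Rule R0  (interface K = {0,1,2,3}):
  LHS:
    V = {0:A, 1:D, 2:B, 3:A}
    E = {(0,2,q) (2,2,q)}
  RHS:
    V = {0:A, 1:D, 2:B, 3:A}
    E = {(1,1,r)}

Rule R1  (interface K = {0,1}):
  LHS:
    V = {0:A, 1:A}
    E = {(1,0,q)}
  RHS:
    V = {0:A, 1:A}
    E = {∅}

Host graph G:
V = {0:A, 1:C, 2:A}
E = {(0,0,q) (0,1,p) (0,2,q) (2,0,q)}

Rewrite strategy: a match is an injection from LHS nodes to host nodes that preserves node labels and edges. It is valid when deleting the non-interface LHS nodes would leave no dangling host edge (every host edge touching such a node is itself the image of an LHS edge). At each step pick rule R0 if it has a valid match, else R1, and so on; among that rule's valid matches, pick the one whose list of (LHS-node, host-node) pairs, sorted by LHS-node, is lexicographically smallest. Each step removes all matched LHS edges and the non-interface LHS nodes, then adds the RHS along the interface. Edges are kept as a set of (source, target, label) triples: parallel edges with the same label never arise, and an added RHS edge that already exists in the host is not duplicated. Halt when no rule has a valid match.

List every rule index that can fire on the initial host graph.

Answer: [R1]

Derivation:
R0: no valid match — LHS pattern not found
R1: 2 valid matches — {0↦0, 1↦2}, {0↦2, 1↦0}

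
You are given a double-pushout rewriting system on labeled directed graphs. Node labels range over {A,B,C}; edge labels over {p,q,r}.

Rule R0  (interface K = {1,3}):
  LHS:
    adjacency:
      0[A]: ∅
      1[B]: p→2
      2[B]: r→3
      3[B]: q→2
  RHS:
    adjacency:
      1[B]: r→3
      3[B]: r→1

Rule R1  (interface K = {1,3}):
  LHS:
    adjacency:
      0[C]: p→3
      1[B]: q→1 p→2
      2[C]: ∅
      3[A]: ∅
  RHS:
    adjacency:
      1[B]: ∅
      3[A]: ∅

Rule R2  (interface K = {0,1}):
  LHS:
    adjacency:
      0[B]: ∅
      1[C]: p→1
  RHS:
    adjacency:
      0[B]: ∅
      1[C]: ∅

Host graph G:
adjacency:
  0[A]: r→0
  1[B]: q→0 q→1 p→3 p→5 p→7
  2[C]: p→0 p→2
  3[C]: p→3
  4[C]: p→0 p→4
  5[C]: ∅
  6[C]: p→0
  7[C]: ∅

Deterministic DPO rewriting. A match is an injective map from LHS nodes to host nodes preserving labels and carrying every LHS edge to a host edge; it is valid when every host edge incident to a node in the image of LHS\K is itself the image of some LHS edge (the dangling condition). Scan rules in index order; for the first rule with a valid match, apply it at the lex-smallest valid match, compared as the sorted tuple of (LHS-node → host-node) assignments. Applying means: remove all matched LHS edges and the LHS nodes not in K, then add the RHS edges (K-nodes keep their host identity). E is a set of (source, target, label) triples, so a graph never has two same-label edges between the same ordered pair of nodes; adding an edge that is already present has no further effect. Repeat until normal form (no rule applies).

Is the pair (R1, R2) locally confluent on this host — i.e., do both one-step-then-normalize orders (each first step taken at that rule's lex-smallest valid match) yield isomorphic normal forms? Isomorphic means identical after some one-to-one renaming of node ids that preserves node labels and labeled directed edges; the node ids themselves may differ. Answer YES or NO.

branch R1-first: apply at {0↦6, 1↦1, 2↦5, 3↦0} → |E|=9, then 3 more step(s) → NF |V|=6 |E|=6 V={0:A, 1:B, 2:C, 3:C, 4:C, 7:C} E=0-r->0 1-q->0 1-p->3 1-p->7 2-p->0 4-p->0
branch R2-first: apply at {0↦1, 1↦2} → |E|=11, then 3 more step(s) → NF |V|=6 |E|=6 V={0:A, 1:B, 3:C, 4:C, 6:C, 7:C} E=0-r->0 1-q->0 1-p->3 1-p->7 4-p->0 6-p->0
graphs isomorphic (equal up to label-preserving node renaming)

Answer: YES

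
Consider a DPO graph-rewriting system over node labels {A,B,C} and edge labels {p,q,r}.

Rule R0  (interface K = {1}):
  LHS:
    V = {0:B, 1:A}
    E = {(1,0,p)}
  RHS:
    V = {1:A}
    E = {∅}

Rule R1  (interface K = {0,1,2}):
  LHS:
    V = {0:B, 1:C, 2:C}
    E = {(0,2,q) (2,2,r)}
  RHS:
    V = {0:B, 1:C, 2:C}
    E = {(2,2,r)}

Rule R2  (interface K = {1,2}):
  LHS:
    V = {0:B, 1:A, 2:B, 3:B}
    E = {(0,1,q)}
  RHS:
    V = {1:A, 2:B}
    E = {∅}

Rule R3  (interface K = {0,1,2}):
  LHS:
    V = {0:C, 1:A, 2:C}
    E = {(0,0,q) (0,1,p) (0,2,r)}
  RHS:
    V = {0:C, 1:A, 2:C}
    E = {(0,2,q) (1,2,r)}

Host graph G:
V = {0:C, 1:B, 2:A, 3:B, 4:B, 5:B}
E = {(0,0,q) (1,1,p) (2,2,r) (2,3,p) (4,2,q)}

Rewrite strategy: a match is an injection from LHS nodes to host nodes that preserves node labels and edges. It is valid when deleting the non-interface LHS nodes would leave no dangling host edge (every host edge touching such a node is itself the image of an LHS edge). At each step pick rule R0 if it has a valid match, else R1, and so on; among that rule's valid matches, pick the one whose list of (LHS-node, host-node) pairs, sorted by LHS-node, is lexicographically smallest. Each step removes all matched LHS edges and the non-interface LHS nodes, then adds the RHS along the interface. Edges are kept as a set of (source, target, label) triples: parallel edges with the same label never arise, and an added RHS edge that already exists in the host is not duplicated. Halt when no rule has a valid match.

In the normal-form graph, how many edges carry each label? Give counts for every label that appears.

[0] host  ⇒  6 nodes, 5 edges  {0-q->0 1-p->1 2-r->2 2-p->3 4-q->2}
[1] R0 @ {0↦3, 1↦2}  ⇒  5 nodes, 4 edges  {0-q->0 1-p->1 2-r->2 4-q->2}
[2] R2 @ {0↦4, 1↦2, 2↦1, 3↦5}  ⇒  3 nodes, 3 edges  {0-q->0 1-p->1 2-r->2}
normal form: no rule applies after step 2
NF edges: [(0, 0, 'q'), (1, 1, 'p'), (2, 2, 'r')]

Answer: p:1 q:1 r:1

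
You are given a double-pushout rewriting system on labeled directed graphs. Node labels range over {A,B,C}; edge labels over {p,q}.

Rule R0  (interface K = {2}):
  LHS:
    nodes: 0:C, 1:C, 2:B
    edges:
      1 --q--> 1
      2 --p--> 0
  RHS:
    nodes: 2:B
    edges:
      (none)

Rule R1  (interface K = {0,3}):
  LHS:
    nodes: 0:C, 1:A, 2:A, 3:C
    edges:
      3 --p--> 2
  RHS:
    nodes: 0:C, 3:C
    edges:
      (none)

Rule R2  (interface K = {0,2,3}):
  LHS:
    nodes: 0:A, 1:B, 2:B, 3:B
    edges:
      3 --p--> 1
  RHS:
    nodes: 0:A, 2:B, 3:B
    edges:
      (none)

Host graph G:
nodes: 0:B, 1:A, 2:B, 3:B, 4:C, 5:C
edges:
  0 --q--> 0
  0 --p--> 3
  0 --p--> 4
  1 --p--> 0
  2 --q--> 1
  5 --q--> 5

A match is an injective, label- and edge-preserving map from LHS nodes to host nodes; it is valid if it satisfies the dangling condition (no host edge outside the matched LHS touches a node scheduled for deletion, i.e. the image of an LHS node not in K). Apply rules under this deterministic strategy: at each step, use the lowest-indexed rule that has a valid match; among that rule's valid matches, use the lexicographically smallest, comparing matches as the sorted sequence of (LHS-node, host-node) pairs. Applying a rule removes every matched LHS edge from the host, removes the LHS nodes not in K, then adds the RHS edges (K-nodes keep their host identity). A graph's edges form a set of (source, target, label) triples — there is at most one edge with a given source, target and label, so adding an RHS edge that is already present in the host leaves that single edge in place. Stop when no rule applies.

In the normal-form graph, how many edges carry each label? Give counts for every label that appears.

[0] host  ⇒  6 nodes, 6 edges  {0-q->0 0-p->3 0-p->4 1-p->0 2-q->1 5-q->5}
[1] R0 @ {0↦4, 1↦5, 2↦0}  ⇒  4 nodes, 4 edges  {0-q->0 0-p->3 1-p->0 2-q->1}
[2] R2 @ {0↦1, 1↦3, 2↦2, 3↦0}  ⇒  3 nodes, 3 edges  {0-q->0 1-p->0 2-q->1}
normal form: no rule applies after step 2
NF edges: [(0, 0, 'q'), (1, 0, 'p'), (2, 1, 'q')]

Answer: p:1 q:2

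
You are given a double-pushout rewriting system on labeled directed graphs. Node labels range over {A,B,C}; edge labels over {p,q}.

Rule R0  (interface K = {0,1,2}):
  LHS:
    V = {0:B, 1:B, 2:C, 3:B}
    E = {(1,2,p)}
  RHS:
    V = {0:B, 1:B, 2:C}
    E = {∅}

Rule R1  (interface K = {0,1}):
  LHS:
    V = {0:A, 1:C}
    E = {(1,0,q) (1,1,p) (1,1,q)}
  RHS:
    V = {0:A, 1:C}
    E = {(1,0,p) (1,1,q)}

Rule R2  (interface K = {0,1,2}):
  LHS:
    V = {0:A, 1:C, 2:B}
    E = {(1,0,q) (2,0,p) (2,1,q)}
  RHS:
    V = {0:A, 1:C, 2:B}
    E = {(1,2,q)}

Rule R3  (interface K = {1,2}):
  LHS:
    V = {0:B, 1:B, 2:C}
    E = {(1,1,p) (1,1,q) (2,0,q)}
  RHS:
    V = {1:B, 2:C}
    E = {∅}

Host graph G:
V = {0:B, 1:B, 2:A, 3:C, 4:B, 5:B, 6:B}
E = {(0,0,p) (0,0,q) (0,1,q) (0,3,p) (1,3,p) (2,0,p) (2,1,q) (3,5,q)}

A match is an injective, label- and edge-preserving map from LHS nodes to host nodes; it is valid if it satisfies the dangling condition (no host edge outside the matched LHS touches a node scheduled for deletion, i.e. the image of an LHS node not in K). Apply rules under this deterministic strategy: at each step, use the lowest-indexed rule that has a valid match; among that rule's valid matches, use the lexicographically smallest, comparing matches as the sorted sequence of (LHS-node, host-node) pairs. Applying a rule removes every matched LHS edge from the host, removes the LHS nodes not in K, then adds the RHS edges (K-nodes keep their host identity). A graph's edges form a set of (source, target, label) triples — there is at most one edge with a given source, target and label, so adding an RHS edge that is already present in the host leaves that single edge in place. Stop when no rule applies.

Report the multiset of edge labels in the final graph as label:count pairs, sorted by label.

Answer: p:1 q:2

Rewrite trace:
start.  V:7 E:8  edges: 0-p->0 0-q->0 0-q->1 0-p->3 1-p->3 2-p->0 2-q->1 3-q->5
1. fire R0 via {0↦0, 1↦1, 2↦3, 3↦4}  →  V:6 E:7  edges: 0-p->0 0-q->0 0-q->1 0-p->3 2-p->0 2-q->1 3-q->5
2. fire R0 via {0↦1, 1↦0, 2↦3, 3↦6}  →  V:5 E:6  edges: 0-p->0 0-q->0 0-q->1 2-p->0 2-q->1 3-q->5
3. fire R3 via {0↦5, 1↦0, 2↦3}  →  V:4 E:3  edges: 0-q->1 2-p->0 2-q->1
halt: no rule applies after step 3
NF edges: [(0, 1, 'q'), (2, 0, 'p'), (2, 1, 'q')]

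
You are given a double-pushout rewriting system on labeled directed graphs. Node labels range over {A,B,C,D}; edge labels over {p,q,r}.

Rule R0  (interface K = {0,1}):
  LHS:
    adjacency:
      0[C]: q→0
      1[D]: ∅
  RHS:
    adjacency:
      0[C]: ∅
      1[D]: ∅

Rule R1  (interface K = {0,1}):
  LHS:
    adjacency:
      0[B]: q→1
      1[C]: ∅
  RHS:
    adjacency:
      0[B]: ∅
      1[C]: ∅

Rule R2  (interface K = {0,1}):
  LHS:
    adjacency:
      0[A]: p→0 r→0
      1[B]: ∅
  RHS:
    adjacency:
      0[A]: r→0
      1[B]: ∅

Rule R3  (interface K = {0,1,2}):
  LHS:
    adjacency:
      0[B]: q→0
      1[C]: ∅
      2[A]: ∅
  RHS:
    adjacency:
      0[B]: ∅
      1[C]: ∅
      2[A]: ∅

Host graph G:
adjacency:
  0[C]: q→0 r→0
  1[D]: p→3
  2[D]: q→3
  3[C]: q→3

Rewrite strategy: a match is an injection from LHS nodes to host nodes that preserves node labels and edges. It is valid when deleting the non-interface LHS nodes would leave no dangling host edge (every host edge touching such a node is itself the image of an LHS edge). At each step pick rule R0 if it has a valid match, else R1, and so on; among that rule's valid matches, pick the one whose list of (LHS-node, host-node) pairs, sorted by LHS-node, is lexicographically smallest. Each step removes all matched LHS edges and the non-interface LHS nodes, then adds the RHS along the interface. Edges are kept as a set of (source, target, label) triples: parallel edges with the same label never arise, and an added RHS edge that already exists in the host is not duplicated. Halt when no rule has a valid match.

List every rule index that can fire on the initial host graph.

R0: 4 valid matches — {0↦0, 1↦1}, {0↦0, 1↦2}, {0↦3, 1↦1} (+1 more)
R1: no valid match — LHS pattern not found
R2: no valid match — LHS pattern not found
R3: no valid match — LHS pattern not found

Answer: [R0]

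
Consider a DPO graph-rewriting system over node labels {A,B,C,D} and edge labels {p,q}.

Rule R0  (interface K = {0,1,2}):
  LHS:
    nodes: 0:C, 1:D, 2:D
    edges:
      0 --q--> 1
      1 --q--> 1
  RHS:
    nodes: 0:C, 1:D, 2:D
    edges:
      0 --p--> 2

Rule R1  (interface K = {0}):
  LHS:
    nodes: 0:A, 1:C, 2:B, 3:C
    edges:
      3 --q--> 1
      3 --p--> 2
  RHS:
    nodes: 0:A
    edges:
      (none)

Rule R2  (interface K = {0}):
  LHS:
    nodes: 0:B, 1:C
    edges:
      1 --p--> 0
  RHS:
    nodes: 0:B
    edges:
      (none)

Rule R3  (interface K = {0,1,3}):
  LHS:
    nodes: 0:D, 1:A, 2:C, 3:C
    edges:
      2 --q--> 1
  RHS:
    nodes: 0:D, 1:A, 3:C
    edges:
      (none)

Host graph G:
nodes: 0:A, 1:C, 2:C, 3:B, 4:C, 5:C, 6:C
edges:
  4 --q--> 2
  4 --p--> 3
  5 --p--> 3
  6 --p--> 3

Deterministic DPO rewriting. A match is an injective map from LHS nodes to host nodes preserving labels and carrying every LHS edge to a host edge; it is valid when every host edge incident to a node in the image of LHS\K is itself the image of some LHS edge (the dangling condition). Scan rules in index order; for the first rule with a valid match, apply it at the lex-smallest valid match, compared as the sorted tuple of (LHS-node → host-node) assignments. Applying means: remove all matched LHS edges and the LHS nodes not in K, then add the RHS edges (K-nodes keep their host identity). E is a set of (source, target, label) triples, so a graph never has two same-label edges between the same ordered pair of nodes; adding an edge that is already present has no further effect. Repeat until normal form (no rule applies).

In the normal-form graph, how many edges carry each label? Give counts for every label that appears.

Answer: (no edges)

Steps:
start.  V:7 E:4  edges: 4-q->2 4-p->3 5-p->3 6-p->3
1. fire R2 via {0↦3, 1↦5}  →  V:6 E:3  edges: 4-q->2 4-p->3 6-p->3
2. fire R2 via {0↦3, 1↦6}  →  V:5 E:2  edges: 4-q->2 4-p->3
3. fire R1 via {0↦0, 1↦2, 2↦3, 3↦4}  →  V:2 E:0  edges: ∅
halt: no rule applies after step 3
NF edges: []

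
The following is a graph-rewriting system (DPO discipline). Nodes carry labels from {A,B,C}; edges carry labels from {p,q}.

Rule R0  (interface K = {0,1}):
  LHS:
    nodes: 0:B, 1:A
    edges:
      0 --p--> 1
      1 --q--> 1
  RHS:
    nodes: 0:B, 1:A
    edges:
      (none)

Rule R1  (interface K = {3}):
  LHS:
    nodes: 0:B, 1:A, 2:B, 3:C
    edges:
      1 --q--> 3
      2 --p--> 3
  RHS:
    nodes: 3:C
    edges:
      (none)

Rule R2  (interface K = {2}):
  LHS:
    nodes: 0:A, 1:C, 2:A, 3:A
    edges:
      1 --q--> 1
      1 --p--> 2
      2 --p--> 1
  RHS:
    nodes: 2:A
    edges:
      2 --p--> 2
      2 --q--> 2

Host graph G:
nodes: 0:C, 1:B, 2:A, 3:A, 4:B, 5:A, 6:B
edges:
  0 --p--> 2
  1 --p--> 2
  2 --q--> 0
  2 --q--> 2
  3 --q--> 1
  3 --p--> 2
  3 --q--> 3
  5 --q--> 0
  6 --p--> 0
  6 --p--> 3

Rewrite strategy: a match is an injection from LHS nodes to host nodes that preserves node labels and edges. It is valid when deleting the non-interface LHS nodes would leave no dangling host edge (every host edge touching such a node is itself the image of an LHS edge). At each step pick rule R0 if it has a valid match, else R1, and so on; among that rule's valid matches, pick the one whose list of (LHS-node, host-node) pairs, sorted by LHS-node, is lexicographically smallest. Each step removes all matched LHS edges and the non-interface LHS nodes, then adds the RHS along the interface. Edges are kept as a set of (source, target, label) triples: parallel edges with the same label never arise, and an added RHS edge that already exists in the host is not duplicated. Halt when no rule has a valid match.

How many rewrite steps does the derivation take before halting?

Answer: 3

Rewrite trace:
[0] host  ⇒  7 nodes, 10 edges  {0-p->2 1-p->2 2-q->0 2-q->2 3-q->1 3-p->2 3-q->3 5-q->0 6-p->0 6-p->3}
[1] R0 @ {0↦1, 1↦2}  ⇒  7 nodes, 8 edges  {0-p->2 2-q->0 3-q->1 3-p->2 3-q->3 5-q->0 6-p->0 6-p->3}
[2] R0 @ {0↦6, 1↦3}  ⇒  7 nodes, 6 edges  {0-p->2 2-q->0 3-q->1 3-p->2 5-q->0 6-p->0}
[3] R1 @ {0↦4, 1↦5, 2↦6, 3↦0}  ⇒  4 nodes, 4 edges  {0-p->2 2-q->0 3-q->1 3-p->2}
final graph: no rule applies after step 3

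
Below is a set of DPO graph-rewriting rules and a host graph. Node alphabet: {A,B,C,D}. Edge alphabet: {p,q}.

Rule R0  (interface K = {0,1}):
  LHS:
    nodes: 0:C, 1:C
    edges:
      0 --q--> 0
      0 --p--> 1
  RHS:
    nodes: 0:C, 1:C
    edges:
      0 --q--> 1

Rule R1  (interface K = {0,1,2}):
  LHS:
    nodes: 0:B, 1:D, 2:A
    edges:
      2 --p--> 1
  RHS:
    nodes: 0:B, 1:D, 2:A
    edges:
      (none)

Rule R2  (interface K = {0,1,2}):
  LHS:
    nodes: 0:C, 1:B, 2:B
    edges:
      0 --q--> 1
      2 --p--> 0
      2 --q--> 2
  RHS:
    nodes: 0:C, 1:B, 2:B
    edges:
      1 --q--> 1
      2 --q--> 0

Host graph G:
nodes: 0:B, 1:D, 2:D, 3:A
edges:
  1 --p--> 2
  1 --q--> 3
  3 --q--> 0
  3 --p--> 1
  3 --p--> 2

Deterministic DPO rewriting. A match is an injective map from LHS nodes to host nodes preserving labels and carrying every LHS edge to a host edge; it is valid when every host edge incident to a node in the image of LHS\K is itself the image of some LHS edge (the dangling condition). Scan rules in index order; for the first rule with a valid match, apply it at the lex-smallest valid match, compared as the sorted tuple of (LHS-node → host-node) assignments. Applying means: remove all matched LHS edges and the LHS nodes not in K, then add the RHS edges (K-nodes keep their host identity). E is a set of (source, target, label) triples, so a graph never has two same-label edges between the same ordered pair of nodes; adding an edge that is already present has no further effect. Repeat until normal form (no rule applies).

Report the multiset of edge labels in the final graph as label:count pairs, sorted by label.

Answer: p:1 q:2

Derivation:
[0] host  ⇒  4 nodes, 5 edges  {1-p->2 1-q->3 3-q->0 3-p->1 3-p->2}
[1] R1 @ {0↦0, 1↦1, 2↦3}  ⇒  4 nodes, 4 edges  {1-p->2 1-q->3 3-q->0 3-p->2}
[2] R1 @ {0↦0, 1↦2, 2↦3}  ⇒  4 nodes, 3 edges  {1-p->2 1-q->3 3-q->0}
normal form: no rule applies after step 2
NF edges: [(1, 2, 'p'), (1, 3, 'q'), (3, 0, 'q')]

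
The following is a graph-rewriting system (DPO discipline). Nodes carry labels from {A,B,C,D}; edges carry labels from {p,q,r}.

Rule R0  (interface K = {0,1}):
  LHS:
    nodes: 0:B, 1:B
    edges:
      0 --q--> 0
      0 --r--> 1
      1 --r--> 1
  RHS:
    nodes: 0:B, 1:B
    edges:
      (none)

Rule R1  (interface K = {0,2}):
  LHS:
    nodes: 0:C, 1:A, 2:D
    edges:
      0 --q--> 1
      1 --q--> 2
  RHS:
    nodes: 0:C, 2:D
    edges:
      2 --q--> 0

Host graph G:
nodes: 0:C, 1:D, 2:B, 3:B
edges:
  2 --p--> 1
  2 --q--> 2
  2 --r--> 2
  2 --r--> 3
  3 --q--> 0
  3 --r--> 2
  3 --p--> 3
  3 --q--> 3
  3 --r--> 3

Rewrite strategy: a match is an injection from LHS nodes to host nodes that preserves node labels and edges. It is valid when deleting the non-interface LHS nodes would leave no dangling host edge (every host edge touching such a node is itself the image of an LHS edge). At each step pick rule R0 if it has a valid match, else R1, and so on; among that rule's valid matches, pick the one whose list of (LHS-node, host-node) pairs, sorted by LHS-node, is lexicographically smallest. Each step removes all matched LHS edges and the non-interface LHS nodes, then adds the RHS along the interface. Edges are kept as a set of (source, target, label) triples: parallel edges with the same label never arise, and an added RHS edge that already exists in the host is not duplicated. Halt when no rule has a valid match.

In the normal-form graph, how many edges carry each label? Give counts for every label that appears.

initial: |V|=4 |E|=9  E = 2-p->1 2-q->2 2-r->2 2-r->3 3-q->0 3-r->2 3-p->3 3-q->3 3-r->3
step 1: apply R0 at {0↦2, 1↦3}  → |V|=4 |E|=6  E = 2-p->1 2-r->2 3-q->0 3-r->2 3-p->3 3-q->3
step 2: apply R0 at {0↦3, 1↦2}  → |V|=4 |E|=3  E = 2-p->1 3-q->0 3-p->3
normal form: no rule applies after step 2
NF edges: [(2, 1, 'p'), (3, 0, 'q'), (3, 3, 'p')]

Answer: p:2 q:1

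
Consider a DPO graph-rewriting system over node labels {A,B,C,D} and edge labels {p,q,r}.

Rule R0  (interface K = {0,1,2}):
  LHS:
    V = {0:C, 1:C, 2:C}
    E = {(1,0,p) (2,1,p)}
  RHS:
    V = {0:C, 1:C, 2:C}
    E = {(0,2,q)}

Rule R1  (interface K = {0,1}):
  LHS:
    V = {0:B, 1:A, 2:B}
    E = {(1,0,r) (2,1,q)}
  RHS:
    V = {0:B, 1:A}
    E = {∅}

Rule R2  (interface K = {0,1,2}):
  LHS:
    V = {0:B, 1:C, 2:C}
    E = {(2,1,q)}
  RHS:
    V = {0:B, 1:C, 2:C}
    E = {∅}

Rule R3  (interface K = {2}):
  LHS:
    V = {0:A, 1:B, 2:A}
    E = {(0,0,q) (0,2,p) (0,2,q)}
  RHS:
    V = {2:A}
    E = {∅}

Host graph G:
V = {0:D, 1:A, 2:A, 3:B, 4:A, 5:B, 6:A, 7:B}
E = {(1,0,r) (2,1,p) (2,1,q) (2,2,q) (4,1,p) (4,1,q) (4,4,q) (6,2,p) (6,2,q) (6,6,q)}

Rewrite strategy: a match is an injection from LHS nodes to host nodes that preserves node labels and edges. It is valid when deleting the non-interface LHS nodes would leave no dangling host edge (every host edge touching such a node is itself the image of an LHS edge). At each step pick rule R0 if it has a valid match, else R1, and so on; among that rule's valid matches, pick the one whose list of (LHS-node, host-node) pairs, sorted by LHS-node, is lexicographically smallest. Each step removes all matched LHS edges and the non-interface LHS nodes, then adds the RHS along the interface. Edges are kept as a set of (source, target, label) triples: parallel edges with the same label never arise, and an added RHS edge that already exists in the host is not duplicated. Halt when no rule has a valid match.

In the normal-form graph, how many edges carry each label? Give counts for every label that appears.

Answer: r:1

Rewrite trace:
start.  V:8 E:10  edges: 1-r->0 2-p->1 2-q->1 2-q->2 4-p->1 4-q->1 4-q->4 6-p->2 6-q->2 6-q->6
1. fire R3 via {0↦4, 1↦3, 2↦1}  →  V:6 E:7  edges: 1-r->0 2-p->1 2-q->1 2-q->2 6-p->2 6-q->2 6-q->6
2. fire R3 via {0↦6, 1↦5, 2↦2}  →  V:4 E:4  edges: 1-r->0 2-p->1 2-q->1 2-q->2
3. fire R3 via {0↦2, 1↦7, 2↦1}  →  V:2 E:1  edges: 1-r->0
halt: no rule applies after step 3
NF edges: [(1, 0, 'r')]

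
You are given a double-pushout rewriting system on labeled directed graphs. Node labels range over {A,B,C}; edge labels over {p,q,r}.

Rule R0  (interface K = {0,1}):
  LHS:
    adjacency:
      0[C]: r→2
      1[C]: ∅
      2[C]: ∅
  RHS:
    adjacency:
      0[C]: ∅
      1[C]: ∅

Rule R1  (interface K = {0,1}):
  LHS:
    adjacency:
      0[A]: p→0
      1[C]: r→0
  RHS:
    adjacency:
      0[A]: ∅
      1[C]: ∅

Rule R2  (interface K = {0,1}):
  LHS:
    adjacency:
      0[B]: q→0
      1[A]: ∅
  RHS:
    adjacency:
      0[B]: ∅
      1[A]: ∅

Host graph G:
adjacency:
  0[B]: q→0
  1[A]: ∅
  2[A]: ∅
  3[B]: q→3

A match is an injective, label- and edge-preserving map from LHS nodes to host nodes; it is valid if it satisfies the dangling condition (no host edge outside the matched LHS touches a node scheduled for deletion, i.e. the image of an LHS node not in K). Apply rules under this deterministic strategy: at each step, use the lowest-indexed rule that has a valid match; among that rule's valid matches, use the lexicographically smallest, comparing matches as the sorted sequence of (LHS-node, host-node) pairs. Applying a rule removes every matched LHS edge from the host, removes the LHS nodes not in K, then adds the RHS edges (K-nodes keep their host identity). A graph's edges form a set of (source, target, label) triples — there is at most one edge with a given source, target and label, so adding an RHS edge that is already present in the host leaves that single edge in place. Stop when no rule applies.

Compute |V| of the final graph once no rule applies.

initial: |V|=4 |E|=2  E = 0-q->0 3-q->3
step 1: apply R2 at {0↦0, 1↦1}  → |V|=4 |E|=1  E = 3-q->3
step 2: apply R2 at {0↦3, 1↦1}  → |V|=4 |E|=0  E = ∅
halt: no rule applies after step 2
NF nodes: {0:B, 1:A, 2:A, 3:B}

Answer: 4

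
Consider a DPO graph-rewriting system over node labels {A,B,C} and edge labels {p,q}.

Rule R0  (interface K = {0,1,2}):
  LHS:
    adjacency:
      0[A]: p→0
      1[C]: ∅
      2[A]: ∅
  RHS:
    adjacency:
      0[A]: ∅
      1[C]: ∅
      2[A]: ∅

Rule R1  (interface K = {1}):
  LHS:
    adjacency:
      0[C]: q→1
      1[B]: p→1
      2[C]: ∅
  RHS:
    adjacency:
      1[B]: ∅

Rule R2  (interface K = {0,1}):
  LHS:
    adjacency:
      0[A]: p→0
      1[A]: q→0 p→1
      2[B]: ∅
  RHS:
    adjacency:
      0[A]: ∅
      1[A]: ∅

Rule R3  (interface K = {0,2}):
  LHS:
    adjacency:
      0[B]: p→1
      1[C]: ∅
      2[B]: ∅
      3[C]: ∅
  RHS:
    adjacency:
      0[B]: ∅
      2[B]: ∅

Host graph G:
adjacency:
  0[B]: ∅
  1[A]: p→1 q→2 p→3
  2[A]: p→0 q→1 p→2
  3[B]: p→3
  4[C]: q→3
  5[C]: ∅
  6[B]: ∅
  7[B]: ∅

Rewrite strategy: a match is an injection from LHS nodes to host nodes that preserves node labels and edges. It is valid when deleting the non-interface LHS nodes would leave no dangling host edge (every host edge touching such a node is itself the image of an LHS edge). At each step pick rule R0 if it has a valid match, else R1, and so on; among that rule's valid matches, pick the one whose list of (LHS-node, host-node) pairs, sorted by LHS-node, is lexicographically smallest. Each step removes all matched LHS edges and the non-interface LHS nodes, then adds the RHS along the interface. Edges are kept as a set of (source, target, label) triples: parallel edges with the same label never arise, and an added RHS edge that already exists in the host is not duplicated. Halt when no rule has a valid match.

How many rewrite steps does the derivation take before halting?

Answer: 3

Derivation:
start.  V:8 E:8  edges: 1-p->1 1-q->2 1-p->3 2-p->0 2-q->1 2-p->2 3-p->3 4-q->3
1. fire R0 via {0↦1, 1↦4, 2↦2}  →  V:8 E:7  edges: 1-q->2 1-p->3 2-p->0 2-q->1 2-p->2 3-p->3 4-q->3
2. fire R0 via {0↦2, 1↦4, 2↦1}  →  V:8 E:6  edges: 1-q->2 1-p->3 2-p->0 2-q->1 3-p->3 4-q->3
3. fire R1 via {0↦4, 1↦3, 2↦5}  →  V:6 E:4  edges: 1-q->2 1-p->3 2-p->0 2-q->1
normal form: no rule applies after step 3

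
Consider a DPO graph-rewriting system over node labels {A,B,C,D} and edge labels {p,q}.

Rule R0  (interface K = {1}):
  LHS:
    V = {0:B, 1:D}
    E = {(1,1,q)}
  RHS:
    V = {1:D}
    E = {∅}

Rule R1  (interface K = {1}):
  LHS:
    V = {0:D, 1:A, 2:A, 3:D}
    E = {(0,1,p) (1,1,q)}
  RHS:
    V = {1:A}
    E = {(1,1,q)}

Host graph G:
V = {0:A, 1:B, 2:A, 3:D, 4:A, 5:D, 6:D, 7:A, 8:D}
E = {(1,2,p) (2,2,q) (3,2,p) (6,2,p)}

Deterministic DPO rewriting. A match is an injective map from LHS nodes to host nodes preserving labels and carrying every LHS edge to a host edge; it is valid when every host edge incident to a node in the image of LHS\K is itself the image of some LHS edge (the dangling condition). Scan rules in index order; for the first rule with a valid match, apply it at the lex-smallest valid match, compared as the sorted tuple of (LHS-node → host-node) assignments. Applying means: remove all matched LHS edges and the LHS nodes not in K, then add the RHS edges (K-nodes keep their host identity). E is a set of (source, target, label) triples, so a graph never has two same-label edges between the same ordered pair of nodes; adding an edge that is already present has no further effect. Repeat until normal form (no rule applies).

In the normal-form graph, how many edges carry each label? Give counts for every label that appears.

Answer: p:1 q:1

Derivation:
[0] host  ⇒  9 nodes, 4 edges  {1-p->2 2-q->2 3-p->2 6-p->2}
[1] R1 @ {0↦3, 1↦2, 2↦0, 3↦5}  ⇒  6 nodes, 3 edges  {1-p->2 2-q->2 6-p->2}
[2] R1 @ {0↦6, 1↦2, 2↦4, 3↦8}  ⇒  3 nodes, 2 edges  {1-p->2 2-q->2}
normal form: no rule applies after step 2
NF edges: [(1, 2, 'p'), (2, 2, 'q')]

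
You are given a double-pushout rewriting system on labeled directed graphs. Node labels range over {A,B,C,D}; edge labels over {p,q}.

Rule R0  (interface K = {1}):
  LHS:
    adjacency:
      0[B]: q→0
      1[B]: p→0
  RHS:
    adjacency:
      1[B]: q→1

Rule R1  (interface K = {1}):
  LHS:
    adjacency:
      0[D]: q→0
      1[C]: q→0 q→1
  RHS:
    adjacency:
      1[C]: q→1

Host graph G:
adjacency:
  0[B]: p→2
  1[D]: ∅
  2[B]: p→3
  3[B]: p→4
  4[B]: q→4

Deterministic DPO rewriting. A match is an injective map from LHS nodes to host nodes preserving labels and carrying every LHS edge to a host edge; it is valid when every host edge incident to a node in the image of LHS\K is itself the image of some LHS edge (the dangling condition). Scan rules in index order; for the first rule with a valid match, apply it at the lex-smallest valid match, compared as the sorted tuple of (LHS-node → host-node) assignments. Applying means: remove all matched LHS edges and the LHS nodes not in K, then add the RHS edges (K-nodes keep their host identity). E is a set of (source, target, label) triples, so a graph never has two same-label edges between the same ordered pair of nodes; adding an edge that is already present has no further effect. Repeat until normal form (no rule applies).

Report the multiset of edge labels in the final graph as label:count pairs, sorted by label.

Answer: q:1

Rewrite trace:
start.  V:5 E:4  edges: 0-p->2 2-p->3 3-p->4 4-q->4
1. fire R0 via {0↦4, 1↦3}  →  V:4 E:3  edges: 0-p->2 2-p->3 3-q->3
2. fire R0 via {0↦3, 1↦2}  →  V:3 E:2  edges: 0-p->2 2-q->2
3. fire R0 via {0↦2, 1↦0}  →  V:2 E:1  edges: 0-q->0
normal form: no rule applies after step 3
NF edges: [(0, 0, 'q')]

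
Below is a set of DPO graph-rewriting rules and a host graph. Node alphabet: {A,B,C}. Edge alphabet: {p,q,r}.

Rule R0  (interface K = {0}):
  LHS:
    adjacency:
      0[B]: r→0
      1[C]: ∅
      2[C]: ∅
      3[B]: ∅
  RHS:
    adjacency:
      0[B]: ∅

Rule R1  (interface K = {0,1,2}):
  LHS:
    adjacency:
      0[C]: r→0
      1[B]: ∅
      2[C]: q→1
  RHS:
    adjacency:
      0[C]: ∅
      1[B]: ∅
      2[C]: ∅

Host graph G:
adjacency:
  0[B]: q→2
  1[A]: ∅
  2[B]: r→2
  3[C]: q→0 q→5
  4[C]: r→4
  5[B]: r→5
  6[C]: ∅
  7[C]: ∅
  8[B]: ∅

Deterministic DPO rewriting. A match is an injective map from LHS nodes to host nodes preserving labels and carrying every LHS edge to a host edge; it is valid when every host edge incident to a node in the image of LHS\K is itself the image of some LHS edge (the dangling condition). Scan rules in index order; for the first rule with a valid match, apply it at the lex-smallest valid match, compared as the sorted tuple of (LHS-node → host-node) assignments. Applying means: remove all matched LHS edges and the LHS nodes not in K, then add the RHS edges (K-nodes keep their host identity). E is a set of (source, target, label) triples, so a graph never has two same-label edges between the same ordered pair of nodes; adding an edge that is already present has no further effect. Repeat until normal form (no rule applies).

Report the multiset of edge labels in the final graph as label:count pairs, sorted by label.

Answer: q:2 r:1

Derivation:
[0] host  ⇒  9 nodes, 6 edges  {0-q->2 2-r->2 3-q->0 3-q->5 4-r->4 5-r->5}
[1] R0 @ {0↦2, 1↦6, 2↦7, 3↦8}  ⇒  6 nodes, 5 edges  {0-q->2 3-q->0 3-q->5 4-r->4 5-r->5}
[2] R1 @ {0↦4, 1↦0, 2↦3}  ⇒  6 nodes, 3 edges  {0-q->2 3-q->5 5-r->5}
normal form: no rule applies after step 2
NF edges: [(0, 2, 'q'), (3, 5, 'q'), (5, 5, 'r')]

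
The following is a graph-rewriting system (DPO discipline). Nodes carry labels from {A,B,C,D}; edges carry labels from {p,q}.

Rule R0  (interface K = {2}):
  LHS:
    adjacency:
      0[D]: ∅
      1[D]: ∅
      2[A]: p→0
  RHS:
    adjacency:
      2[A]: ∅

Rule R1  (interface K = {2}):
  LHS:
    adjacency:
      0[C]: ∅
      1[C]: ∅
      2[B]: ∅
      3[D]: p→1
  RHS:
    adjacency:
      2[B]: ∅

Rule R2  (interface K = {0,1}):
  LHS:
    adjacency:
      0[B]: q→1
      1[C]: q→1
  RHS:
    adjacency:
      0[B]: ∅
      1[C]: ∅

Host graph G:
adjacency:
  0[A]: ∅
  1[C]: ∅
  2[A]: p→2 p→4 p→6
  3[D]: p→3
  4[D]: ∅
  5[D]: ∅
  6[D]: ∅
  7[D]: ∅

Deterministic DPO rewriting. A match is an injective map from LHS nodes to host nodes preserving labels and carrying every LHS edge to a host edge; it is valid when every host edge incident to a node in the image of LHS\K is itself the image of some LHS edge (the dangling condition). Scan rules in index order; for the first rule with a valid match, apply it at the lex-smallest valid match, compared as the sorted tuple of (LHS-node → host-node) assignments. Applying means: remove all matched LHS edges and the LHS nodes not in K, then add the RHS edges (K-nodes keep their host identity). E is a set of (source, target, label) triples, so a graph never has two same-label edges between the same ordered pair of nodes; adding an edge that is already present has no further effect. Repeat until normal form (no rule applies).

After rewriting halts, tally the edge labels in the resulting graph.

start.  V:8 E:4  edges: 2-p->2 2-p->4 2-p->6 3-p->3
1. fire R0 via {0↦4, 1↦5, 2↦2}  →  V:6 E:3  edges: 2-p->2 2-p->6 3-p->3
2. fire R0 via {0↦6, 1↦7, 2↦2}  →  V:4 E:2  edges: 2-p->2 3-p->3
final graph: no rule applies after step 2
NF edges: [(2, 2, 'p'), (3, 3, 'p')]

Answer: p:2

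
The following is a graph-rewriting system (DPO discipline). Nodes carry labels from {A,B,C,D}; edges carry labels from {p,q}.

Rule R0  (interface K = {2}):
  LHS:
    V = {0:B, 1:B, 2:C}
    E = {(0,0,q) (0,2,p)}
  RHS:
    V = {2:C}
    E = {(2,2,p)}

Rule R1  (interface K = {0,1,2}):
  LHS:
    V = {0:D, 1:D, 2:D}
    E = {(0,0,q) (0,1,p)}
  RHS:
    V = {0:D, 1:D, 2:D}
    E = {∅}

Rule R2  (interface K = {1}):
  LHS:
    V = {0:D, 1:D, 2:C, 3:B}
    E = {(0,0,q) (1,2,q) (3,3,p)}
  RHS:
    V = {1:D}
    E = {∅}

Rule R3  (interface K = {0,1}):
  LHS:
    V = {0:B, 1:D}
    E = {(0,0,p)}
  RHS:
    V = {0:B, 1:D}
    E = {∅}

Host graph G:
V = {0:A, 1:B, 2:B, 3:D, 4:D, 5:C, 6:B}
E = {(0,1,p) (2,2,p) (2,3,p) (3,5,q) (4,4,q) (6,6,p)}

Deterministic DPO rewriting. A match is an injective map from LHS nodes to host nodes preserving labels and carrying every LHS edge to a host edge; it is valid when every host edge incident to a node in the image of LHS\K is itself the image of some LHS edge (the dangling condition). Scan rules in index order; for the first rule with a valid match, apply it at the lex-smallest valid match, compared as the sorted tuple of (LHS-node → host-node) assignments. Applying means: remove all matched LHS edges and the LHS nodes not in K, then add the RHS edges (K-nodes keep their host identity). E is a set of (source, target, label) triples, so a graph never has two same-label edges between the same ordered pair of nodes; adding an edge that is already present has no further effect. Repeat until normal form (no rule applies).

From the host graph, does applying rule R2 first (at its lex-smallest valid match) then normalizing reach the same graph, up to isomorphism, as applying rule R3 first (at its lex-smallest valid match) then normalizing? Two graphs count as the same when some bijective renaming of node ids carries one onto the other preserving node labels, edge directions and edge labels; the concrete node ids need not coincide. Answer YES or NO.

branch R2-first: apply at {0↦4, 1↦3, 2↦5, 3↦6} → |E|=3, then 1 more step(s) → NF |V|=4 |E|=2 V={0:A, 1:B, 2:B, 3:D} E=0-p->1 2-p->3
branch R3-first: apply at {0↦2, 1↦3} → |E|=5, then 1 more step(s) → NF |V|=4 |E|=2 V={0:A, 1:B, 2:B, 3:D} E=0-p->1 2-p->3
graphs isomorphic (equal up to label-preserving node renaming)

Answer: YES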